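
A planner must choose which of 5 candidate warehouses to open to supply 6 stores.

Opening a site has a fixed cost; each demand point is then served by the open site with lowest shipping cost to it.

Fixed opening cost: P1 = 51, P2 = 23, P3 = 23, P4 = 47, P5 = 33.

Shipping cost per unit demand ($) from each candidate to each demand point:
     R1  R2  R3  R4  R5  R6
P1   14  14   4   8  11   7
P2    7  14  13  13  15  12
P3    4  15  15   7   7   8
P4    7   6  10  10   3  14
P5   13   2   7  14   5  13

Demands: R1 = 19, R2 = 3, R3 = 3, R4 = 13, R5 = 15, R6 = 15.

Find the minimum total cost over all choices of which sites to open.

Open {P3, P5}: assign each demand point to its cheapest open site.
  R1→P3 19×4=76, R2→P5 3×2=6, R3→P5 3×7=21, R4→P3 13×7=91, R5→P5 15×5=75, R6→P3 15×8=120
  shipping cost 389, fixed 56 → total 445.
Compare {P3, P4}: shipping cost 380 + fixed 70 = 450.
Compare {P3, P4, P5}: shipping cost 359 + fixed 103 = 462.
Compare {P1, P3, P4}: shipping cost 347 + fixed 121 = 468.
All other subsets cost ≥ 450. Minimum total cost: 445.

445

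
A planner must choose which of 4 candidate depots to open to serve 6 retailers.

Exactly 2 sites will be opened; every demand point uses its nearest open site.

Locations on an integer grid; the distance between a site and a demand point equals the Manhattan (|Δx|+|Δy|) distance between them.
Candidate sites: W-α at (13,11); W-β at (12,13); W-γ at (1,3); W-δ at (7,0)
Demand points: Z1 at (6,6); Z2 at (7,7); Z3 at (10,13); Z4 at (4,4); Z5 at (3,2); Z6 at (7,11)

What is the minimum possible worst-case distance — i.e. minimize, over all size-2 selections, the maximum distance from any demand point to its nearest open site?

7

Open {W-α, W-δ}.
  Farthest demand point is Z1 at distance 7 (to W-δ); all others are ≤ 7.
With {W-β, W-δ} the worst case is 7.
With {W-α, W-γ} the worst case is 10.
No size-2 selection achieves below 7.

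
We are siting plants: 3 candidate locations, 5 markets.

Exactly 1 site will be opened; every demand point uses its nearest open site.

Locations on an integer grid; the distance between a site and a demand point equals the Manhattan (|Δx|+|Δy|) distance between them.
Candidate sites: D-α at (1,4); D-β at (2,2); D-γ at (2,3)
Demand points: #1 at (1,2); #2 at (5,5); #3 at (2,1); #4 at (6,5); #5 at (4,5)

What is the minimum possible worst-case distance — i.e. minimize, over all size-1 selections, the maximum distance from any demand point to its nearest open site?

6

Open {D-α}.
  Farthest demand point is #4 at distance 6 (to D-α); all others are ≤ 6.
With {D-γ} the worst case is 6.
With {D-β} the worst case is 7.
No size-1 selection achieves below 6.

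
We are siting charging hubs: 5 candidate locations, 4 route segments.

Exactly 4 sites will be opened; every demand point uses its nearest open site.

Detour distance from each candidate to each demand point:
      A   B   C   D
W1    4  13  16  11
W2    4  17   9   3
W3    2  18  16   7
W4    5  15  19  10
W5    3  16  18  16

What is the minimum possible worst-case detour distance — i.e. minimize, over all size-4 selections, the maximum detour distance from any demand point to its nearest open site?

13

Open {W1, W2, W3, W4}.
  Farthest demand point is B at detour distance 13 (to W1); all others are ≤ 13.
With {W1, W2, W3, W5} the worst case is 13.
With {W1, W2, W4, W5} the worst case is 13.
No size-4 selection achieves below 13.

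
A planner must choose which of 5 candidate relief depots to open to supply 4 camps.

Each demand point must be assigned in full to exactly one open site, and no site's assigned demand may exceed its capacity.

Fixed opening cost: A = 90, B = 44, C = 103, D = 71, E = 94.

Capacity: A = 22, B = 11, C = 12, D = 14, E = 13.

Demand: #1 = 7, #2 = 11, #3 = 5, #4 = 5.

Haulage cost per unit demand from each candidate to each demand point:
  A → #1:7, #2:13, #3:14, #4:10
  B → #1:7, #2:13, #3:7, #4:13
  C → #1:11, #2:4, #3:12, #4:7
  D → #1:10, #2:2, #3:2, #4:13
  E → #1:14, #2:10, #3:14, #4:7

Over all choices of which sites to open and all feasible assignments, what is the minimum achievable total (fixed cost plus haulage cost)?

352

Open {A, D}; cheapest assignment that respects the capacities:
  A (cap 22, load 17): #1, #3, #4 — cost 7×7 + 5×14 + 5×10 = 169
  D (cap 14, load 11): #2 — cost 11×2 = 22
  Shipping 191, fixed 161 → total 352.
  Any other capacity-feasible assignment to {A, D} ships for at least 191.
Compare {A, B, D}: its best feasible assignment gives total 361.
Compare {B, C, D}: its best feasible assignment gives total 384.
Every other set of open sites that can feasibly serve all demand totals ≥ 361 even under its best assignment. Minimum: 352.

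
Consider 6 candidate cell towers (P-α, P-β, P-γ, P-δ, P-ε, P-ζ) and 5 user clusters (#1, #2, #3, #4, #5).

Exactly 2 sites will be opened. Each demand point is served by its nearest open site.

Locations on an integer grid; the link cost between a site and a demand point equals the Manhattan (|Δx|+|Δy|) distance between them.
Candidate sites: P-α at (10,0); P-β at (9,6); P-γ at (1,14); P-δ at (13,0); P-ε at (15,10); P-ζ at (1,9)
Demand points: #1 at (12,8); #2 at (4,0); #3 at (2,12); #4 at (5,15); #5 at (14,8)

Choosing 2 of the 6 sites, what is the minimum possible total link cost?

Open {P-β, P-γ}.
  #1→P-β 5, #2→P-β 11, #3→P-γ 3, #4→P-γ 5, #5→P-β 7  ⇒ total 31.
Compare {P-γ, P-ε}: total 33.
Compare {P-ε, P-ζ}: total 34.
No size-2 selection does better; minimum is 31.

31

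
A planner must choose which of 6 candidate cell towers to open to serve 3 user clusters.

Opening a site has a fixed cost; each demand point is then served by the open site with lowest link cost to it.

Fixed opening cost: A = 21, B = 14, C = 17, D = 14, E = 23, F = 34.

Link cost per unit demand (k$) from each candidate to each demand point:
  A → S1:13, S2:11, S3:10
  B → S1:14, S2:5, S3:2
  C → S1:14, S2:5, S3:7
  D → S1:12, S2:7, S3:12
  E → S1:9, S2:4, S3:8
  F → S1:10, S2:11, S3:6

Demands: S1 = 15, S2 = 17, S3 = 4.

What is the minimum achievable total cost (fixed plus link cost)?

248

Open {B, E}: assign each demand point to its cheapest open site.
  S1→E 15×9=135, S2→E 17×4=68, S3→B 4×2=8
  link cost 211, fixed 37 → total 248.
Compare {E}: link cost 235 + fixed 23 = 258.
Compare {B, D, E}: link cost 211 + fixed 51 = 262.
Compare {B, C, E}: link cost 211 + fixed 54 = 265.
All other subsets cost ≥ 258. Minimum total cost: 248.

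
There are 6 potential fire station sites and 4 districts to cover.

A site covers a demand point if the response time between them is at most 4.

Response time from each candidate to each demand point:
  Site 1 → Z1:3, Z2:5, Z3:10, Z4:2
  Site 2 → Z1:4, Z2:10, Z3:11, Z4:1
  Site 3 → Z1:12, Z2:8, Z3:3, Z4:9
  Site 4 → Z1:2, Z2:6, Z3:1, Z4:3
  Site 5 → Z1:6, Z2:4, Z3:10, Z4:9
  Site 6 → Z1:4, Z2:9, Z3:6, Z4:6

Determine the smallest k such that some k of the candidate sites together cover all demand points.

Coverage sets (demand points within 4 of each site):
  Site 1: {Z1, Z4}
  Site 2: {Z1, Z4}
  Site 3: {Z3}
  Site 4: {Z1, Z3, Z4}
  Site 5: {Z2}
  Site 6: {Z1}
No single site covers all 4 demand points.
But {Site 4, Site 5} covers everything, so the minimum is 2.

2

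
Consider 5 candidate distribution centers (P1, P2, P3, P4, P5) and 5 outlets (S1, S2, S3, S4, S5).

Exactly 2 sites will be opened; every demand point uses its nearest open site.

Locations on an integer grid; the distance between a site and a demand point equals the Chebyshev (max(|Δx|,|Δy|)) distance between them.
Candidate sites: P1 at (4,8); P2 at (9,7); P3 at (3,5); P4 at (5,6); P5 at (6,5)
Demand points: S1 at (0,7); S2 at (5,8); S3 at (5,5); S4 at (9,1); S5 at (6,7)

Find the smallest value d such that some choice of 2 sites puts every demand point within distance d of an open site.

4

Open {P1, P5}.
  Farthest demand point is S1 at distance 4 (to P1); all others are ≤ 4.
With {P3, P5} the worst case is 4.
With {P1, P4} the worst case is 5.
No size-2 selection achieves below 4.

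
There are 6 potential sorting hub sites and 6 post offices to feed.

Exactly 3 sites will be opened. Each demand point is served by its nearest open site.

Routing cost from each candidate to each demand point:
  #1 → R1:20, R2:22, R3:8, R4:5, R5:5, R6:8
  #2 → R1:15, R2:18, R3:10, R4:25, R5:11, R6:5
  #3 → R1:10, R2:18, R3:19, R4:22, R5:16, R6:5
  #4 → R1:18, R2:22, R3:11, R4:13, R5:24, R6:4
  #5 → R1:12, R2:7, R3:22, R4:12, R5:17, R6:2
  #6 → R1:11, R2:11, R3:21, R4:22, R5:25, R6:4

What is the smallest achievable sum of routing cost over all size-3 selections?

37

Open {#1, #3, #5}.
  R1→#3 10, R2→#5 7, R3→#1 8, R4→#1 5, R5→#1 5, R6→#5 2  ⇒ total 37.
Compare {#1, #5, #6}: total 38.
Compare {#1, #2, #5}: total 39.
No size-3 selection does better; minimum is 37.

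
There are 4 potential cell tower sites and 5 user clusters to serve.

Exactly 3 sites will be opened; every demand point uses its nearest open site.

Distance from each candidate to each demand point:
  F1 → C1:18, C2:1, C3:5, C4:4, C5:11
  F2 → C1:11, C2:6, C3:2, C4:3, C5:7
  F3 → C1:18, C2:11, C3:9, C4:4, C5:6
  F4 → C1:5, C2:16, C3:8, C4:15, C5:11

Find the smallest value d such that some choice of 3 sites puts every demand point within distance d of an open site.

Open {F1, F3, F4}.
  Farthest demand point is C5 at distance 6 (to F3); all others are ≤ 6.
With {F2, F3, F4} the worst case is 6.
With {F1, F2, F4} the worst case is 7.
No size-3 selection achieves below 6.

6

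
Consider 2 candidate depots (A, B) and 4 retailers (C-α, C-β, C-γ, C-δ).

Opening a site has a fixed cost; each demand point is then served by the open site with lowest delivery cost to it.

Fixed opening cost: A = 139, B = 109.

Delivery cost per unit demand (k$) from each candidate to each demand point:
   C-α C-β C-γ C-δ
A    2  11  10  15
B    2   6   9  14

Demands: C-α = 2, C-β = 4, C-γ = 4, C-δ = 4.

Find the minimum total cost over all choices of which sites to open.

229

Open {B}: assign each demand point to its cheapest open site.
  C-α→B 2×2=4, C-β→B 4×6=24, C-γ→B 4×9=36, C-δ→B 4×14=56
  delivery cost 120, fixed 109 → total 229.
Compare {A}: delivery cost 148 + fixed 139 = 287.
Compare {A, B}: delivery cost 120 + fixed 248 = 368.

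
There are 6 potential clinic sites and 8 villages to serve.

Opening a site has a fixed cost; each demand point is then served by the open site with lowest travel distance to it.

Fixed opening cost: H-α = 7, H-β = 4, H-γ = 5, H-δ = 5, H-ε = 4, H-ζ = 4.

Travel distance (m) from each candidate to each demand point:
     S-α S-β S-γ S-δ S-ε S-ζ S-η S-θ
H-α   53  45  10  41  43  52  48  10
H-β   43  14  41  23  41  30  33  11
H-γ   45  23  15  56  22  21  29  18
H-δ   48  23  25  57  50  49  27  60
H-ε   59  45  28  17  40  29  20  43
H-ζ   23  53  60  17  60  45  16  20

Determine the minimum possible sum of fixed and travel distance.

Open {H-β, H-γ, H-ζ}: assign each demand point to its cheapest open site.
  S-α→H-ζ 23, S-β→H-β 14, S-γ→H-γ 15, S-δ→H-ζ 17, S-ε→H-γ 22, S-ζ→H-γ 21, S-η→H-ζ 16, S-θ→H-β 11
  travel distance 139, fixed 13 → total 152.
Compare {H-α, H-β, H-γ, H-ζ}: travel distance 133 + fixed 20 = 153.
Compare {H-β, H-γ, H-ε, H-ζ}: travel distance 139 + fixed 17 = 156.
Compare {H-β, H-γ, H-δ, H-ζ}: travel distance 139 + fixed 18 = 157.
All other subsets cost ≥ 153. Minimum total cost: 152.

152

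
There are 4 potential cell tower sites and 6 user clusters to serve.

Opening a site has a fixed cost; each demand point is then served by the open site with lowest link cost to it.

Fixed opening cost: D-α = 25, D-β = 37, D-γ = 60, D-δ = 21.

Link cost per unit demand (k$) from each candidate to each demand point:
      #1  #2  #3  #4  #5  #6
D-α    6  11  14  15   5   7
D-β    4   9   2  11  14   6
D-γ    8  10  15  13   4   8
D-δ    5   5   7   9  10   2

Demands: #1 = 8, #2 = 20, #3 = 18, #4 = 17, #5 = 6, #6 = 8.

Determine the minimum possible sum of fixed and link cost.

450

Open {D-α, D-β, D-δ}: assign each demand point to its cheapest open site.
  #1→D-β 8×4=32, #2→D-δ 20×5=100, #3→D-β 18×2=36, #4→D-δ 17×9=153, #5→D-α 6×5=30, #6→D-δ 8×2=16
  link cost 367, fixed 83 → total 450.
Compare {D-β, D-δ}: link cost 397 + fixed 58 = 455.
Compare {D-β, D-γ, D-δ}: link cost 361 + fixed 118 = 479.
Compare {D-α, D-β, D-γ, D-δ}: link cost 361 + fixed 143 = 504.
All other subsets cost ≥ 455. Minimum total cost: 450.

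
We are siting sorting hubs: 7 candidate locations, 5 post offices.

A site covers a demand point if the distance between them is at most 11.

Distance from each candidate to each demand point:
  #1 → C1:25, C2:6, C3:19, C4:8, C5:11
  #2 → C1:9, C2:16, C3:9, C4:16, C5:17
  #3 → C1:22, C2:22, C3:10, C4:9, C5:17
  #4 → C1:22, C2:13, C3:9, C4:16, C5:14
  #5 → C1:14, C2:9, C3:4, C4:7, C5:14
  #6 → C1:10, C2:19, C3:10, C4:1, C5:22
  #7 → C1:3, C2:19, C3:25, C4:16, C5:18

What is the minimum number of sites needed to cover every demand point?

Coverage sets (demand points within 11 of each site):
  #1: {C2, C4, C5}
  #2: {C1, C3}
  #3: {C3, C4}
  #4: {C3}
  #5: {C2, C3, C4}
  #6: {C1, C3, C4}
  #7: {C1}
No single site covers all 5 demand points.
But {#1, #2} covers everything, so the minimum is 2.

2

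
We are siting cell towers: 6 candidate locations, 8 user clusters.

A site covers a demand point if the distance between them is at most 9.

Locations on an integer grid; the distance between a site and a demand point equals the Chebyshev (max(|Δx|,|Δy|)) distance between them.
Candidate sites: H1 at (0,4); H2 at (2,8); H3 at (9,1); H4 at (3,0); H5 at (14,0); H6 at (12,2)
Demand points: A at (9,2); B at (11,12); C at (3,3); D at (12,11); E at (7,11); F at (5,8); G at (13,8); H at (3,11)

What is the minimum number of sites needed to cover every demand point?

Coverage sets (demand points within 9 of each site):
  H1: {A, C, E, F, H}
  H2: {A, B, C, E, F, H}
  H3: {A, C, F, G}
  H4: {A, C, F}
  H5: {A, F, G}
  H6: {A, C, D, E, F, G, H}
No single site covers all 8 demand points.
But {H2, H6} covers everything, so the minimum is 2.

2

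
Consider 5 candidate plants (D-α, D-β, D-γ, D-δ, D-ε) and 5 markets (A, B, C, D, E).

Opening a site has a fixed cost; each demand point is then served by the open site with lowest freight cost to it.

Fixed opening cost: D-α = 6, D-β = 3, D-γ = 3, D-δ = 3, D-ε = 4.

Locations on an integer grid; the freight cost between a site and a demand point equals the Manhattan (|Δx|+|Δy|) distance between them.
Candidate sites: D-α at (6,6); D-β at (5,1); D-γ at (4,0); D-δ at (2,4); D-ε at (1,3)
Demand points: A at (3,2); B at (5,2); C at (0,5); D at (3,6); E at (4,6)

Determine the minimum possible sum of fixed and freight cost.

Open {D-β, D-δ}: assign each demand point to its cheapest open site.
  A→D-β 3, B→D-β 1, C→D-δ 3, D→D-δ 3, E→D-δ 4
  freight cost 14, fixed 6 → total 20.
Compare {D-δ}: freight cost 18 + fixed 3 = 21.
Compare {D-γ, D-δ}: freight cost 16 + fixed 6 = 22.
Compare {D-β, D-γ, D-δ}: freight cost 14 + fixed 9 = 23.
All other subsets cost ≥ 21. Minimum total cost: 20.

20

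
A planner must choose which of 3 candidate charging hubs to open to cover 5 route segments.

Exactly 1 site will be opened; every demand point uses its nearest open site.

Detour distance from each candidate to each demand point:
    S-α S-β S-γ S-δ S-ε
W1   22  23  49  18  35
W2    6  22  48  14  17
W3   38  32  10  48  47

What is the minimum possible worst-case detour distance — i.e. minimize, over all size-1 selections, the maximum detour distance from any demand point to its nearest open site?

Open {W2}.
  Farthest demand point is S-γ at detour distance 48 (to W2); all others are ≤ 48.
With {W3} the worst case is 48.
With {W1} the worst case is 49.
No size-1 selection achieves below 48.

48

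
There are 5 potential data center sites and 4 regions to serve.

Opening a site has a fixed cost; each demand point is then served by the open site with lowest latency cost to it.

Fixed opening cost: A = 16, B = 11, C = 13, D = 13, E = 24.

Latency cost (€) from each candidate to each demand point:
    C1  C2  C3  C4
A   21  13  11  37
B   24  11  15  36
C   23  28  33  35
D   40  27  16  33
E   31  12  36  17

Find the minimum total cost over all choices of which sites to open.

97

Open {B}: assign each demand point to its cheapest open site.
  C1→B 24, C2→B 11, C3→B 15, C4→B 36
  latency cost 86, fixed 11 → total 97.
Compare {A}: latency cost 82 + fixed 16 = 98.
Compare {A, E}: latency cost 61 + fixed 40 = 101.
Compare {B, E}: latency cost 67 + fixed 35 = 102.
All other subsets cost ≥ 98. Minimum total cost: 97.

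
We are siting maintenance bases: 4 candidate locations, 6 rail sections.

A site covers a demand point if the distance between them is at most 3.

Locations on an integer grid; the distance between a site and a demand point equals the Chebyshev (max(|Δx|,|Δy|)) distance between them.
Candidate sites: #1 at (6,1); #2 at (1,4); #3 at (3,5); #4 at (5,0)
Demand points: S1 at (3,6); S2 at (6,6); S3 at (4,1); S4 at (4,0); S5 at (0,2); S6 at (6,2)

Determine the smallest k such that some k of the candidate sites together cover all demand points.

Coverage sets (demand points within 3 of each site):
  #1: {S3, S4, S6}
  #2: {S1, S3, S5}
  #3: {S1, S2, S5, S6}
  #4: {S3, S4, S6}
No single site covers all 6 demand points.
But {#1, #3} covers everything, so the minimum is 2.

2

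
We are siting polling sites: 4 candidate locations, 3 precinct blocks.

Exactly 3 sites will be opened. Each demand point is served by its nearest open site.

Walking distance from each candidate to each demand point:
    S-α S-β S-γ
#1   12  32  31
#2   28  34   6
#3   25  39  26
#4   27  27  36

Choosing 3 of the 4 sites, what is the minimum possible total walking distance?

Open {#1, #2, #4}.
  S-α→#1 12, S-β→#4 27, S-γ→#2 6  ⇒ total 45.
Compare {#1, #2, #3}: total 50.
Compare {#2, #3, #4}: total 58.
No size-3 selection does better; minimum is 45.

45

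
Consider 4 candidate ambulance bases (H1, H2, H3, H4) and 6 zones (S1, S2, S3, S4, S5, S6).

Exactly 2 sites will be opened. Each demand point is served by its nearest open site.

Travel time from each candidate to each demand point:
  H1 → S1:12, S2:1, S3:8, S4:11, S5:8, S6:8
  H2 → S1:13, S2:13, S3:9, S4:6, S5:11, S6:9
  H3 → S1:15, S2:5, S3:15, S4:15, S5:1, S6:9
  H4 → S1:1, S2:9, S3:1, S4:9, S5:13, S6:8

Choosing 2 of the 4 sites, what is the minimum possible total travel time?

Open {H3, H4}.
  S1→H4 1, S2→H3 5, S3→H4 1, S4→H4 9, S5→H3 1, S6→H4 8  ⇒ total 25.
Compare {H1, H4}: total 28.
Compare {H2, H4}: total 36.
No size-2 selection does better; minimum is 25.

25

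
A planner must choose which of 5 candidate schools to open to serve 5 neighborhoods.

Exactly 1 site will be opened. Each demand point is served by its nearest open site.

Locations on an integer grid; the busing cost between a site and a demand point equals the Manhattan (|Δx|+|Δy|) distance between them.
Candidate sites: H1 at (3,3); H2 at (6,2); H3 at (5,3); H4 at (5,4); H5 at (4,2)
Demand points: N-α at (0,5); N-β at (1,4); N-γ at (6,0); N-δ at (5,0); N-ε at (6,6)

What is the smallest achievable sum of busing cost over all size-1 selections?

Open {H4}.
  N-α→H4 6, N-β→H4 4, N-γ→H4 5, N-δ→H4 4, N-ε→H4 3  ⇒ total 22.
Compare {H3}: total 23.
Compare {H1}: total 25.
No size-1 selection does better; minimum is 22.

22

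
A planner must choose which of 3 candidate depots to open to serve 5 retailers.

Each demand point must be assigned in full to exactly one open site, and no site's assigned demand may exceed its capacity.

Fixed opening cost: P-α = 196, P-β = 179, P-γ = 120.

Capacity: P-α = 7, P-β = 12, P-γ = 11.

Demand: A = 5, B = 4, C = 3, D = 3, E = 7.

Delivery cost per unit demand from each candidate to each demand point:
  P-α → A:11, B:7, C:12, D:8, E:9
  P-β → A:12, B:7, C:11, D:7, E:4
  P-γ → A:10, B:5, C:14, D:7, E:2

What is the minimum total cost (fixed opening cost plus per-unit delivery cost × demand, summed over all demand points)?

447

Open {P-β, P-γ}; cheapest assignment that respects the capacities:
  P-β (cap 12, load 11): A, C, D — cost 5×12 + 3×11 + 3×7 = 114
  P-γ (cap 11, load 11): B, E — cost 4×5 + 7×2 = 34
  Shipping 148, fixed 299 → total 447.
  Any other capacity-feasible assignment to {P-β, P-γ} ships for at least 148.
Compare {P-α, P-β, P-γ}: its best feasible assignment gives total 638.
Every other set of open sites that can feasibly serve all demand totals ≥ 638 even under its best assignment. Minimum: 447.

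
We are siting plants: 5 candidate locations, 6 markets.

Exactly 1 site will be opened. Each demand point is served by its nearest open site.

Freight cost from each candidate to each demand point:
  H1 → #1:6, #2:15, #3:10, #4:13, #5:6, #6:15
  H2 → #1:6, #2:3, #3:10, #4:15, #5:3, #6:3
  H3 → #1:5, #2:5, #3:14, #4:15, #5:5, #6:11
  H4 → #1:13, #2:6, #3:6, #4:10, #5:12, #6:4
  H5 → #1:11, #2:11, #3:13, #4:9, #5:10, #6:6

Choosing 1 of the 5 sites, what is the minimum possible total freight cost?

40

Open {H2}.
  #1→H2 6, #2→H2 3, #3→H2 10, #4→H2 15, #5→H2 3, #6→H2 3  ⇒ total 40.
Compare {H4}: total 51.
Compare {H3}: total 55.
No size-1 selection does better; minimum is 40.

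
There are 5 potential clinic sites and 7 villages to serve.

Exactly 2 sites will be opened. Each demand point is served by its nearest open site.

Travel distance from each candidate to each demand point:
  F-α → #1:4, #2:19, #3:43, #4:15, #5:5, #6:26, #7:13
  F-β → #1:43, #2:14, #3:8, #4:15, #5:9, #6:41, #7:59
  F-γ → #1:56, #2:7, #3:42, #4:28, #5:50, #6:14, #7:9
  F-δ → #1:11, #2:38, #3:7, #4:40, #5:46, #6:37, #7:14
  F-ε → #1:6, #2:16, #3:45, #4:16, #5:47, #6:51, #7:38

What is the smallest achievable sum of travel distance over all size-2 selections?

Open {F-α, F-β}.
  #1→F-α 4, #2→F-β 14, #3→F-β 8, #4→F-α 15, #5→F-α 5, #6→F-α 26, #7→F-α 13  ⇒ total 85.
Compare {F-α, F-δ}: total 89.
Compare {F-α, F-γ}: total 96.
No size-2 selection does better; minimum is 85.

85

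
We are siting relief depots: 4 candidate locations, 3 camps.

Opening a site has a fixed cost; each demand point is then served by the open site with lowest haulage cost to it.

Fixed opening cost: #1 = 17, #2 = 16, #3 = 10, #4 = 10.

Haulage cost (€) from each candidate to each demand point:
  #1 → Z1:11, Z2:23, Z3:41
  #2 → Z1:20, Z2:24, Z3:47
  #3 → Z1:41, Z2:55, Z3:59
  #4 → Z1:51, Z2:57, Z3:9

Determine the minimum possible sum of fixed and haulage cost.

Open {#1, #4}: assign each demand point to its cheapest open site.
  Z1→#1 11, Z2→#1 23, Z3→#4 9
  haulage cost 43, fixed 27 → total 70.
Compare {#2, #4}: haulage cost 53 + fixed 26 = 79.
Compare {#1, #3, #4}: haulage cost 43 + fixed 37 = 80.
Compare {#1, #2, #4}: haulage cost 43 + fixed 43 = 86.
All other subsets cost ≥ 79. Minimum total cost: 70.

70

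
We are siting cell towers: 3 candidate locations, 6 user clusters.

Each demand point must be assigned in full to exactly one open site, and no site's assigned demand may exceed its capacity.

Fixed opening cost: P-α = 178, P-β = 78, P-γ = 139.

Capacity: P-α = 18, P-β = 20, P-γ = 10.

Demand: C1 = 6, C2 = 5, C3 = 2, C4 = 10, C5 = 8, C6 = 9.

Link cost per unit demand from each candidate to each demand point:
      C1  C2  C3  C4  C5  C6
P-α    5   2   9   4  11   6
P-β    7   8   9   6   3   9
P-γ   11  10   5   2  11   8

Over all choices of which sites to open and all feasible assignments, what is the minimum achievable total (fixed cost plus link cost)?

563

Open {P-α, P-β, P-γ}; cheapest assignment that respects the capacities:
  P-α (cap 18, load 16): C2, C3, C6 — cost 5×2 + 2×9 + 9×6 = 82
  P-β (cap 20, load 14): C1, C5 — cost 6×7 + 8×3 = 66
  P-γ (cap 10, load 10): C4 — cost 10×2 = 20
  Shipping 168, fixed 395 → total 563.
  Any other capacity-feasible assignment to {P-α, P-β, P-γ} ships for at least 168.
Total demand is 40 and no other set of sites has combined capacity ≥ 40, so {P-α, P-β, P-γ} is the only feasible choice of open sites. Minimum: 563.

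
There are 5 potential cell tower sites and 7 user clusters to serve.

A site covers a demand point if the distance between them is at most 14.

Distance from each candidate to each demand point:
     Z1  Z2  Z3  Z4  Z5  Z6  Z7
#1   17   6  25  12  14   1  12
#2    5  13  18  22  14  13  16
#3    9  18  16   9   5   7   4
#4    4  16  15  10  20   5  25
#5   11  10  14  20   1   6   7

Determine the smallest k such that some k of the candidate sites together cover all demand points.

2

Coverage sets (demand points within 14 of each site):
  #1: {Z2, Z4, Z5, Z6, Z7}
  #2: {Z1, Z2, Z5, Z6}
  #3: {Z1, Z4, Z5, Z6, Z7}
  #4: {Z1, Z4, Z6}
  #5: {Z1, Z2, Z3, Z5, Z6, Z7}
No single site covers all 7 demand points.
But {#1, #5} covers everything, so the minimum is 2.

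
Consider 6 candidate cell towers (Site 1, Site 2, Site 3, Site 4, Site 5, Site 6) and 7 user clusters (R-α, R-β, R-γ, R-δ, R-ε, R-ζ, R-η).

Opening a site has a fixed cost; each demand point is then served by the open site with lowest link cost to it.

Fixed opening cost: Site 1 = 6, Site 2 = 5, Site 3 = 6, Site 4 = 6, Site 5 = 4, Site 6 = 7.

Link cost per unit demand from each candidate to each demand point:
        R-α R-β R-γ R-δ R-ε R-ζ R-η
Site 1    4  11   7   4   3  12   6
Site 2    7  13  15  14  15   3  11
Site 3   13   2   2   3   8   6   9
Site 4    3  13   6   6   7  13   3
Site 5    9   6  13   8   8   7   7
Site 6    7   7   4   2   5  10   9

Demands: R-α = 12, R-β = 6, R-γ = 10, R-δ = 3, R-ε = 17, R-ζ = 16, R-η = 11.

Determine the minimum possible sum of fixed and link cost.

232

Open {Site 1, Site 2, Site 3, Site 4}: assign each demand point to its cheapest open site.
  R-α→Site 4 12×3=36, R-β→Site 3 6×2=12, R-γ→Site 3 10×2=20, R-δ→Site 3 3×3=9, R-ε→Site 1 17×3=51, R-ζ→Site 2 16×3=48, R-η→Site 4 11×3=33
  link cost 209, fixed 23 → total 232.
Compare {Site 1, Site 2, Site 3, Site 4, Site 5}: link cost 209 + fixed 27 = 236.
Compare {Site 1, Site 2, Site 3, Site 4, Site 6}: link cost 206 + fixed 30 = 236.
Compare {Site 1, Site 2, Site 3, Site 4, Site 5, Site 6}: link cost 206 + fixed 34 = 240.
All other subsets cost ≥ 236. Minimum total cost: 232.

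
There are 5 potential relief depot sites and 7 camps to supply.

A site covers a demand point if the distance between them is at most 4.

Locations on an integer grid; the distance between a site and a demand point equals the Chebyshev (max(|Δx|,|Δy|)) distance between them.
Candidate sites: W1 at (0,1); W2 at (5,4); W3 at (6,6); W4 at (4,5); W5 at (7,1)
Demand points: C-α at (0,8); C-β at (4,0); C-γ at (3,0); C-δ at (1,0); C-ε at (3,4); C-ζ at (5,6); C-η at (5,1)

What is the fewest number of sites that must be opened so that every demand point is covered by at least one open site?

2

Coverage sets (demand points within 4 of each site):
  W1: {C-β, C-γ, C-δ, C-ε}
  W2: {C-β, C-γ, C-δ, C-ε, C-ζ, C-η}
  W3: {C-ε, C-ζ}
  W4: {C-α, C-ε, C-ζ, C-η}
  W5: {C-β, C-γ, C-ε, C-η}
No single site covers all 7 demand points.
But {W1, W4} covers everything, so the minimum is 2.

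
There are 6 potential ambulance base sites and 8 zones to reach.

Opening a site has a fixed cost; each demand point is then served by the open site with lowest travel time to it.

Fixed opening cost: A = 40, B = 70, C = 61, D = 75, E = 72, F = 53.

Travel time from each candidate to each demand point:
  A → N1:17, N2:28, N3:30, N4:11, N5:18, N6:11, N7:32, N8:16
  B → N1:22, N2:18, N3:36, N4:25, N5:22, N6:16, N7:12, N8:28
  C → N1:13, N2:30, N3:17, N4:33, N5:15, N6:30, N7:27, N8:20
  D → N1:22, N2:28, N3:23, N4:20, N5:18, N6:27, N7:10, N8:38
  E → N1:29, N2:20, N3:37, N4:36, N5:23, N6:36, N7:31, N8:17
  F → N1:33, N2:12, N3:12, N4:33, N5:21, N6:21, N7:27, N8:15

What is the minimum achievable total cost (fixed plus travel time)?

Open {A}: assign each demand point to its cheapest open site.
  N1→A 17, N2→A 28, N3→A 30, N4→A 11, N5→A 18, N6→A 11, N7→A 32, N8→A 16
  travel time 163, fixed 40 → total 203.
Compare {A, F}: travel time 123 + fixed 93 = 216.
Compare {F}: travel time 174 + fixed 53 = 227.
Compare {A, C}: travel time 138 + fixed 101 = 239.
All other subsets cost ≥ 216. Minimum total cost: 203.

203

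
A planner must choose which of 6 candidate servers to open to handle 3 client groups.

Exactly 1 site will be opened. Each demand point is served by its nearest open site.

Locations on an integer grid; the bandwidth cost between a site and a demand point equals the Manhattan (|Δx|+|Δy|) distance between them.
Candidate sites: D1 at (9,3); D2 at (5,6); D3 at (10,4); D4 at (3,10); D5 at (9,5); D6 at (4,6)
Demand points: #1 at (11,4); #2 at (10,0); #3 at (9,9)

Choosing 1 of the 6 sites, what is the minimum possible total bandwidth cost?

11

Open {D3}.
  #1→D3 1, #2→D3 4, #3→D3 6  ⇒ total 11.
Compare {D1}: total 13.
Compare {D5}: total 13.
No size-1 selection does better; minimum is 11.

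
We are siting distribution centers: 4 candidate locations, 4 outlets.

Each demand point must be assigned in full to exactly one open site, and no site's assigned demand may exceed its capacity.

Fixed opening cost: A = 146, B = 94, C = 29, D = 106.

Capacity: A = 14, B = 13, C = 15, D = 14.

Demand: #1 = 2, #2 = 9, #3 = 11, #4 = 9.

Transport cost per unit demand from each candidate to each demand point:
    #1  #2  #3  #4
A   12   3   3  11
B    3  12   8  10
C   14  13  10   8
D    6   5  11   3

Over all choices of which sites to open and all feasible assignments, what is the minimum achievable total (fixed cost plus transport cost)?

440

Open {B, C, D}; cheapest assignment that respects the capacities:
  B (cap 13, load 13): #1, #3 — cost 2×3 + 11×8 = 94
  C (cap 15, load 9): #4 — cost 9×8 = 72
  D (cap 14, load 9): #2 — cost 9×5 = 45
  Shipping 211, fixed 229 → total 440.
  Any other capacity-feasible assignment to {B, C, D} ships for at least 211.
Compare {A, C, D}: its best feasible assignment gives total 443.
Compare {A, B, C}: its best feasible assignment gives total 462.
Every other set of open sites that can feasibly serve all demand totals ≥ 443 even under its best assignment. Minimum: 440.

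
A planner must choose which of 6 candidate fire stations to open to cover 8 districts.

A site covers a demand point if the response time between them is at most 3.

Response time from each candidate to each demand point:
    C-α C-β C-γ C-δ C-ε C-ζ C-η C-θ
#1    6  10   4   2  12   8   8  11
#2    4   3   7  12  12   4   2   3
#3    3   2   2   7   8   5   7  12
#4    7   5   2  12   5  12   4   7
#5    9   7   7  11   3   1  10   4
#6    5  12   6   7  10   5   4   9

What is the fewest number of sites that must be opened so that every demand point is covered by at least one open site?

Coverage sets (demand points within 3 of each site):
  #1: {C-δ}
  #2: {C-β, C-η, C-θ}
  #3: {C-α, C-β, C-γ}
  #4: {C-γ}
  #5: {C-ε, C-ζ}
  #6: {}
No 3 sites suffice: every size-3 union leaves at least one demand point uncovered.
But {#1, #2, #3, #5} covers everything, so the minimum is 4.

4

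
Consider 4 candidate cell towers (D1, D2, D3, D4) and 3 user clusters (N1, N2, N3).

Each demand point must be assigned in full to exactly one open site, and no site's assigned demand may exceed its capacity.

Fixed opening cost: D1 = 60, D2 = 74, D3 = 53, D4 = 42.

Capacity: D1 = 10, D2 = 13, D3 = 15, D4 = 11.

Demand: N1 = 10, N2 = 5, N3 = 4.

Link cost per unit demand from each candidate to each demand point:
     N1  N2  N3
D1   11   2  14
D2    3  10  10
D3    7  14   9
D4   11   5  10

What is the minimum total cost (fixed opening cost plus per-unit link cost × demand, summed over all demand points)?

Open {D2, D4}; cheapest assignment that respects the capacities:
  D2 (cap 13, load 10): N1 — cost 10×3 = 30
  D4 (cap 11, load 9): N2, N3 — cost 5×5 + 4×10 = 65
  Shipping 95, fixed 116 → total 211.
  Any other capacity-feasible assignment to {D2, D4} ships for at least 95.
Compare {D3, D4}: its best feasible assignment gives total 226.
Compare {D1, D3}: its best feasible assignment gives total 229.
Every other set of open sites that can feasibly serve all demand totals ≥ 226 even under its best assignment. Minimum: 211.

211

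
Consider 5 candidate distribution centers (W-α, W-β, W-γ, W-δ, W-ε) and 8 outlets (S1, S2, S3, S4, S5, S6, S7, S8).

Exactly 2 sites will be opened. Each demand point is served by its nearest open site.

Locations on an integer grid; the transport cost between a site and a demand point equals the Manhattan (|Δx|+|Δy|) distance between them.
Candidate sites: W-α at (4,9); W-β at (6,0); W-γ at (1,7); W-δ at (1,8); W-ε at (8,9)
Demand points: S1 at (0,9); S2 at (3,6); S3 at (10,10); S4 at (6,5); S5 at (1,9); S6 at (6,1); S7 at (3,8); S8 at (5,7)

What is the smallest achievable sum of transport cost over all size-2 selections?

29

Open {W-α, W-β}.
  S1→W-α 4, S2→W-α 4, S3→W-α 7, S4→W-β 5, S5→W-α 3, S6→W-β 1, S7→W-α 2, S8→W-α 3  ⇒ total 29.
Compare {W-β, W-δ}: total 31.
Compare {W-β, W-γ}: total 33.
No size-2 selection does better; minimum is 29.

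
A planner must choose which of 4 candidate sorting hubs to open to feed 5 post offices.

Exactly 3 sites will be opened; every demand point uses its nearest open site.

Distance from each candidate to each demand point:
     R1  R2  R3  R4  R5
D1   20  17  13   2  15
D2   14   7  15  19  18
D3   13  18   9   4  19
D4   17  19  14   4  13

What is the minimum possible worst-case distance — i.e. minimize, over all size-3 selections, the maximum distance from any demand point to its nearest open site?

Open {D2, D3, D4}.
  Farthest demand point is R1 at distance 13 (to D3); all others are ≤ 13.
With {D1, D2, D4} the worst case is 14.
With {D1, D2, D3} the worst case is 15.
No size-3 selection achieves below 13.

13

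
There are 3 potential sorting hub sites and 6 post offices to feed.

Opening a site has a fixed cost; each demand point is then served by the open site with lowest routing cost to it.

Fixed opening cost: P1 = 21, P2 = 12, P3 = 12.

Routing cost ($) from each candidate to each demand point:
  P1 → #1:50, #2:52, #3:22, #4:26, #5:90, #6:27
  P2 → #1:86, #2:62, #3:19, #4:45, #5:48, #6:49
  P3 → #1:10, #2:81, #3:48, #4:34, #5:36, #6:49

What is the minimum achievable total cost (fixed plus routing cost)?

206

Open {P1, P3}: assign each demand point to its cheapest open site.
  #1→P3 10, #2→P1 52, #3→P1 22, #4→P1 26, #5→P3 36, #6→P1 27
  routing cost 173, fixed 33 → total 206.
Compare {P1, P2, P3}: routing cost 170 + fixed 45 = 215.
Compare {P2, P3}: routing cost 210 + fixed 24 = 234.
Compare {P1, P2}: routing cost 222 + fixed 33 = 255.
All other subsets cost ≥ 215. Minimum total cost: 206.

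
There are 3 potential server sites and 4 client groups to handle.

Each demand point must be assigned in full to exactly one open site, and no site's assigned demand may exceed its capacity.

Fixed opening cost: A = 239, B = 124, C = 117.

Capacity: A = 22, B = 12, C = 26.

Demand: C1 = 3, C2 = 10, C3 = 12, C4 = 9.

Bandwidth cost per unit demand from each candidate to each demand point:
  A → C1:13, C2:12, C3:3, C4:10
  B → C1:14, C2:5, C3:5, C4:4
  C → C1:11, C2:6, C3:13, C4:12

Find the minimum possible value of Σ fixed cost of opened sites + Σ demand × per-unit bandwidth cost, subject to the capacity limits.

Open {B, C}; cheapest assignment that respects the capacities:
  B (cap 12, load 12): C3 — cost 12×5 = 60
  C (cap 26, load 22): C1, C2, C4 — cost 3×11 + 10×6 + 9×12 = 201
  Shipping 261, fixed 241 → total 502.
  Any other capacity-feasible assignment to {B, C} ships for at least 261.
Compare {A, C}: its best feasible assignment gives total 575.
Compare {A, B}: its best feasible assignment gives total 597.
Every other set of open sites that can feasibly serve all demand totals ≥ 575 even under its best assignment. Minimum: 502.

502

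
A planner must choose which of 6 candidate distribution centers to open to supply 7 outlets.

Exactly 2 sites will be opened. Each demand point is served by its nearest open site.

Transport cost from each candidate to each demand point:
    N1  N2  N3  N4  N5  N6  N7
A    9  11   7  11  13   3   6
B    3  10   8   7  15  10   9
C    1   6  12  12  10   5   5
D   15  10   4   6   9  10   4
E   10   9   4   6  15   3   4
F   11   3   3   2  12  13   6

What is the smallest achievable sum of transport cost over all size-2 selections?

29

Open {C, F}.
  N1→C 1, N2→F 3, N3→F 3, N4→F 2, N5→C 10, N6→C 5, N7→C 5  ⇒ total 29.
Compare {C, E}: total 34.
Compare {C, D}: total 35.
No size-2 selection does better; minimum is 29.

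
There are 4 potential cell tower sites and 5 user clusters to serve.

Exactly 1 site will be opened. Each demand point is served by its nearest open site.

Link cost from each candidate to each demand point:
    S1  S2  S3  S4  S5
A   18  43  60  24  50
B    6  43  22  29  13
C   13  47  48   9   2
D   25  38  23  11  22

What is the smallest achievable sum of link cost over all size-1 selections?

Open {B}.
  S1→B 6, S2→B 43, S3→B 22, S4→B 29, S5→B 13  ⇒ total 113.
Compare {C}: total 119.
Compare {D}: total 119.
No size-1 selection does better; minimum is 113.

113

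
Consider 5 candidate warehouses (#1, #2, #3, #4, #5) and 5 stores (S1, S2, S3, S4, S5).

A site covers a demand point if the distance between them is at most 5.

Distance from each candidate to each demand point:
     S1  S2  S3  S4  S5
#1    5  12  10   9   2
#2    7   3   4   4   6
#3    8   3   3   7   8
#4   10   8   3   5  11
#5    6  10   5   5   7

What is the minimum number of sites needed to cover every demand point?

Coverage sets (demand points within 5 of each site):
  #1: {S1, S5}
  #2: {S2, S3, S4}
  #3: {S2, S3}
  #4: {S3, S4}
  #5: {S3, S4}
No single site covers all 5 demand points.
But {#1, #2} covers everything, so the minimum is 2.

2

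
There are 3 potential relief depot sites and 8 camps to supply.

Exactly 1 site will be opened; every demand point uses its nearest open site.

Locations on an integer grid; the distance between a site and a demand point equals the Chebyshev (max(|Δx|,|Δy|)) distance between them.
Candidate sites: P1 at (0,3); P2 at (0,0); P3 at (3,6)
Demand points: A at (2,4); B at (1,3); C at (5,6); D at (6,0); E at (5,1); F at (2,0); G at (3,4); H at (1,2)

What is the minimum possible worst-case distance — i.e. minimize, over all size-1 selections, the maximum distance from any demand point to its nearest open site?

6

Open {P1}.
  Farthest demand point is D at distance 6 (to P1); all others are ≤ 6.
With {P2} the worst case is 6.
With {P3} the worst case is 6.
No size-1 selection achieves below 6.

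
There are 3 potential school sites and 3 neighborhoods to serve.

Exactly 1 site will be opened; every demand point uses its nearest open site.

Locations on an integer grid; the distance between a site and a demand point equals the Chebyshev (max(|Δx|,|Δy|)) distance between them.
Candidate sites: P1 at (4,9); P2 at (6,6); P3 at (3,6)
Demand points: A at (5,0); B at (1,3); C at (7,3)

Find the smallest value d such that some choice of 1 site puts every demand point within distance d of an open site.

6

Open {P2}.
  Farthest demand point is A at distance 6 (to P2); all others are ≤ 6.
With {P3} the worst case is 6.
With {P1} the worst case is 9.
No size-1 selection achieves below 6.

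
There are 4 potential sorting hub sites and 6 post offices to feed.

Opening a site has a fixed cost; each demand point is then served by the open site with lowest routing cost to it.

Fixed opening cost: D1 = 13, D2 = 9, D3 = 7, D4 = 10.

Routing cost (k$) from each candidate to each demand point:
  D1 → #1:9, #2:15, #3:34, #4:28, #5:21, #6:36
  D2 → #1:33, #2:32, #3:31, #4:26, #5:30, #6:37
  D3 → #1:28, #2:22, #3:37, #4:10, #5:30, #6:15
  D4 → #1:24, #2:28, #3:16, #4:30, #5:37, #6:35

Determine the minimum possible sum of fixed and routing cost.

116

Open {D1, D3, D4}: assign each demand point to its cheapest open site.
  #1→D1 9, #2→D1 15, #3→D4 16, #4→D3 10, #5→D1 21, #6→D3 15
  routing cost 86, fixed 30 → total 116.
Compare {D1, D3}: routing cost 104 + fixed 20 = 124.
Compare {D1, D2, D3, D4}: routing cost 86 + fixed 39 = 125.
Compare {D1, D2, D3}: routing cost 101 + fixed 29 = 130.
All other subsets cost ≥ 124. Minimum total cost: 116.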